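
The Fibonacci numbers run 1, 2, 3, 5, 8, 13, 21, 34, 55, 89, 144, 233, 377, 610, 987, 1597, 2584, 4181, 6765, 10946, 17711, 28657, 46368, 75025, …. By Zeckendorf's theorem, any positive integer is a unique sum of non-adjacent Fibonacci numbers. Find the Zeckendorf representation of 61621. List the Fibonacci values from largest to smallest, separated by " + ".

Greedily peel off the largest Fibonacci term at each step:
61621 − 46368 = 15253
15253 − 10946 = 4307
4307 − 4181 = 126
126 − 89 = 37
37 − 34 = 3
3 − 3 = 0
So 61621 = 46368 + 10946 + 4181 + 89 + 34 + 3, with no two terms consecutive in the sequence.

46368 + 10946 + 4181 + 89 + 34 + 3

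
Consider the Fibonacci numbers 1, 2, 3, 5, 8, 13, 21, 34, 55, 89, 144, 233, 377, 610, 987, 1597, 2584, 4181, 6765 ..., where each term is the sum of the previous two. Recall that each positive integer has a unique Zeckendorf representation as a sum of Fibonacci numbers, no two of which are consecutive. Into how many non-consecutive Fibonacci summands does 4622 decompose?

Greedy algorithm:
largest Fibonacci ≤ 4622 is 4181; 4622 − 4181 = 441
largest Fibonacci ≤ 441 is 377; 441 − 377 = 64
largest Fibonacci ≤ 64 is 55; 64 − 55 = 9
largest Fibonacci ≤ 9 is 8; 9 − 8 = 1
largest Fibonacci ≤ 1 is 1; 1 − 1 = 0
4622 = 4181 + 377 + 55 + 8 + 1, which has 5 terms.

5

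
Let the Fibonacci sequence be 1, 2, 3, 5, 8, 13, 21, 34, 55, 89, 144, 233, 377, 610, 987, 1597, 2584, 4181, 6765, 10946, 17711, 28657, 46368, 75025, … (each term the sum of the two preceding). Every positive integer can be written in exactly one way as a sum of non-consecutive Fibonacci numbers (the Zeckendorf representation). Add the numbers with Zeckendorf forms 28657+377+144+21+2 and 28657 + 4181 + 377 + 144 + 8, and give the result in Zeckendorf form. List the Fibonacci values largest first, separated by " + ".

46368 + 10946 + 4181 + 987 + 55 + 21 + 8 + 2

The two numbers are 29201 and 33367, so their sum is 62568.
46368 ≤ 62568 < 75025, so take 46368; remainder 16200
10946 ≤ 16200 < 17711, so take 10946; remainder 5254
4181 ≤ 5254 < 6765, so take 4181; remainder 1073
987 ≤ 1073 < 1597, so take 987; remainder 86
55 ≤ 86 < 89, so take 55; remainder 31
21 ≤ 31 < 34, so take 21; remainder 10
8 ≤ 10 < 13, so take 8; remainder 2
2 ≤ 2 < 3, so take 2; remainder 0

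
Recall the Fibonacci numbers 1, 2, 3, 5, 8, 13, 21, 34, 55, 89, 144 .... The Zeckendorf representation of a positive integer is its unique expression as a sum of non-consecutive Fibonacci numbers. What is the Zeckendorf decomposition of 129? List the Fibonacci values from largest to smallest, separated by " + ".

take 89 (≤ 129); 129 − 89 = 40
take 34 (≤ 40); 40 − 34 = 6
take 5 (≤ 6); 6 − 5 = 1
take 1 (≤ 1); 1 − 1 = 0
So 129 = 89 + 34 + 5 + 1, with no two terms consecutive in the sequence.

89 + 34 + 5 + 1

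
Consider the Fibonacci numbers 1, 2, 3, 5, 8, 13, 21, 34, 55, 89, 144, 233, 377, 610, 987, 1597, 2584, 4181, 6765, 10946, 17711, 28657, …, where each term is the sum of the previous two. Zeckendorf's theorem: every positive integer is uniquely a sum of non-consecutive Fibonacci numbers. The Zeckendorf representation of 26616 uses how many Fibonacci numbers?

7

26616 − 17711 = 8905
8905 − 6765 = 2140
2140 − 1597 = 543
543 − 377 = 166
166 − 144 = 22
22 − 21 = 1
1 − 1 = 0
26616 = 17711 + 6765 + 1597 + 377 + 144 + 21 + 1, which has 7 terms.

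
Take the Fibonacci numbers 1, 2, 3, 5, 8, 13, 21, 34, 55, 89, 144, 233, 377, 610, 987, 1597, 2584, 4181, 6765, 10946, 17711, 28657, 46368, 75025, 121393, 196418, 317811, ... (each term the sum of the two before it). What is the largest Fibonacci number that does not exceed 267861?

196418 ≤ 267861 < 317811, so the largest Fibonacci number not exceeding 267861 is 196418.

196418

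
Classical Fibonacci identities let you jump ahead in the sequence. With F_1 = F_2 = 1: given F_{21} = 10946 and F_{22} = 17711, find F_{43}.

By F_{2k+1} = F_k² + F_{k+1}²: F_{43} = 10946² + 17711² = 119814916 + 313679521 = 433494437.

433494437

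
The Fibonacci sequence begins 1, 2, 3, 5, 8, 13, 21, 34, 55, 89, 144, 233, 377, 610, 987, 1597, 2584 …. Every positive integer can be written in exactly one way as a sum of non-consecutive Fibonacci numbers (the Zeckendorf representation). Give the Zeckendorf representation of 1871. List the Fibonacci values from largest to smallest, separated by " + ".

Greedy algorithm:
take 1597 (≤ 1871); 1871 − 1597 = 274
take 233 (≤ 274); 274 − 233 = 41
take 34 (≤ 41); 41 − 34 = 7
take 5 (≤ 7); 7 − 5 = 2
take 2 (≤ 2); 2 − 2 = 0
So 1871 = 1597 + 233 + 34 + 5 + 2, with no two terms consecutive in the sequence.

1597 + 233 + 34 + 5 + 2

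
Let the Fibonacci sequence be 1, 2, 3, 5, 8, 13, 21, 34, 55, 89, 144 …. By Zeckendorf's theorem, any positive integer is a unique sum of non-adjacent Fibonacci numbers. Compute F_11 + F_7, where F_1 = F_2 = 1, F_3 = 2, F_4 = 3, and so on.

102

F_11 + F_7 = 89 + 13 = 102.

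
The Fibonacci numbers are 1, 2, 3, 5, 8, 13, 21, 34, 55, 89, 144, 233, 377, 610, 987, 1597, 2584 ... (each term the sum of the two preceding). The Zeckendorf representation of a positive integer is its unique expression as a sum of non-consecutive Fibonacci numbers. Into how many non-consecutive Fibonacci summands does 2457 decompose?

Greedy algorithm:
take 1597 (≤ 2457); 2457 − 1597 = 860
take 610 (≤ 860); 860 − 610 = 250
take 233 (≤ 250); 250 − 233 = 17
take 13 (≤ 17); 17 − 13 = 4
take 3 (≤ 4); 4 − 3 = 1
take 1 (≤ 1); 1 − 1 = 0
2457 = 1597 + 610 + 233 + 13 + 3 + 1, which has 6 terms.

6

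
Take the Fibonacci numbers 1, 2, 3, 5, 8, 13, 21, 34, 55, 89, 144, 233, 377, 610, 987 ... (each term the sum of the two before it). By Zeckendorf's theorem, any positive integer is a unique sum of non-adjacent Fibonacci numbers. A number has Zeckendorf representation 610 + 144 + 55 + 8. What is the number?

817

610 + 144 + 55 + 8 = 817.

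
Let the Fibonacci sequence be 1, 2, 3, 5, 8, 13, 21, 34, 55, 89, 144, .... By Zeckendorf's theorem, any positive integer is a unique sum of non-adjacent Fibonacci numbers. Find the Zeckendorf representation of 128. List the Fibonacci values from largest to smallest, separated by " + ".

89 + 34 + 5

largest Fibonacci ≤ 128 is 89; 128 − 89 = 39
largest Fibonacci ≤ 39 is 34; 39 − 34 = 5
largest Fibonacci ≤ 5 is 5; 5 − 5 = 0
So 128 = 89 + 34 + 5, with no two terms consecutive in the sequence.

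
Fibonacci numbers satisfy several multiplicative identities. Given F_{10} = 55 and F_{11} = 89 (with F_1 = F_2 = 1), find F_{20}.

By the doubling identity F_{2k} = F_k(2F_{k+1} − F_k): F_{20} = 55·(2·89 − 55) = 55·123 = 6765.

6765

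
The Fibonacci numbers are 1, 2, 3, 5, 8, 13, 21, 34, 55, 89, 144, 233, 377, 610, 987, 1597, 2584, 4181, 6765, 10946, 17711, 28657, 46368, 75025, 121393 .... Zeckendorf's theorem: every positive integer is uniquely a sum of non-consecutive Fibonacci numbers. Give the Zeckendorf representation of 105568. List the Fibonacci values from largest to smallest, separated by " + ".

75025 + 28657 + 1597 + 233 + 55 + 1

Repeatedly subtract the largest Fibonacci number that fits:
largest Fibonacci ≤ 105568 is 75025; 105568 − 75025 = 30543
largest Fibonacci ≤ 30543 is 28657; 30543 − 28657 = 1886
largest Fibonacci ≤ 1886 is 1597; 1886 − 1597 = 289
largest Fibonacci ≤ 289 is 233; 289 − 233 = 56
largest Fibonacci ≤ 56 is 55; 56 − 55 = 1
largest Fibonacci ≤ 1 is 1; 1 − 1 = 0
So 105568 = 75025 + 28657 + 1597 + 233 + 55 + 1, with no two terms consecutive in the sequence.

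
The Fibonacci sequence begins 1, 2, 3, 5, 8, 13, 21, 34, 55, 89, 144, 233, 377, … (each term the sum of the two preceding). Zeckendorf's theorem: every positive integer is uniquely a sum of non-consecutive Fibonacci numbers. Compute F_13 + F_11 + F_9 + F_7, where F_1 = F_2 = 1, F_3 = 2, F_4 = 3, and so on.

F_13 + F_11 + F_9 + F_7 = 233 + 89 + 34 + 13 = 369.

369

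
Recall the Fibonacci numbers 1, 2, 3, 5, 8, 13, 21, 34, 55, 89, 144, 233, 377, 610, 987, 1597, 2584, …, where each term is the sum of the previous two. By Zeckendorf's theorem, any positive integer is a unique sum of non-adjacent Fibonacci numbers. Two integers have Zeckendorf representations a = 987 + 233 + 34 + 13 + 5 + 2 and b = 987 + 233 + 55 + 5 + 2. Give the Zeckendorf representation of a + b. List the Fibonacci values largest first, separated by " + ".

1597 + 610 + 233 + 89 + 21 + 5 + 1

The two numbers are 1274 and 1282, so their sum is 2556.
2556: greatest Fibonacci not exceeding it is 1597, leaving 959
959: greatest Fibonacci not exceeding it is 610, leaving 349
349: greatest Fibonacci not exceeding it is 233, leaving 116
116: greatest Fibonacci not exceeding it is 89, leaving 27
27: greatest Fibonacci not exceeding it is 21, leaving 6
6: greatest Fibonacci not exceeding it is 5, leaving 1
1: greatest Fibonacci not exceeding it is 1, leaving 0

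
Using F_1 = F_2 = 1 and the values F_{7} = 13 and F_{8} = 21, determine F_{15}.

610

By F_{2k+1} = F_k² + F_{k+1}²: F_{15} = 13² + 21² = 169 + 441 = 610.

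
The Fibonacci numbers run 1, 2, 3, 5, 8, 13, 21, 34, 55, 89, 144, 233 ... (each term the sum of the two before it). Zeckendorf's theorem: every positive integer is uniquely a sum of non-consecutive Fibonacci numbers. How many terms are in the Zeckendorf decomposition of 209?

209 − 144 = 65
65 − 55 = 10
10 − 8 = 2
2 − 2 = 0
209 = 144 + 55 + 8 + 2, which has 4 terms.

4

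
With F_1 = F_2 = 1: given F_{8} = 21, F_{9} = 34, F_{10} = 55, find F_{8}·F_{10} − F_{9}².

-1

21·55 − 34² = 1155 − 1156 = -1. (Cassini's identity: F_{k−1}F_{k+1} − F_k² = (−1)^k.)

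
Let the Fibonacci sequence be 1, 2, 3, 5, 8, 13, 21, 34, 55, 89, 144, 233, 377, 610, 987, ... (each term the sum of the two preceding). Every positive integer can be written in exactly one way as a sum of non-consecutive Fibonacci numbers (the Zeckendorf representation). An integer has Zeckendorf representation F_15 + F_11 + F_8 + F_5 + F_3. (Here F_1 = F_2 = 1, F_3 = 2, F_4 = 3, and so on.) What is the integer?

727

F_15 + F_11 + F_8 + F_5 + F_3 = 610 + 89 + 21 + 5 + 2 = 727.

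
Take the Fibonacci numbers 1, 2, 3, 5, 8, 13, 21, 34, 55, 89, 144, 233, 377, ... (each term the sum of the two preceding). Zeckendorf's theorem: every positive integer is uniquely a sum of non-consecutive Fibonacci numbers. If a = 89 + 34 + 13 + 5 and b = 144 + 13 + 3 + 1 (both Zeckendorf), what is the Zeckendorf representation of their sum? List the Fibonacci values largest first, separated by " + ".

The two numbers are 141 and 161, so their sum is 302.
Greedily peel off the largest Fibonacci term at each step:
largest Fibonacci ≤ 302 is 233; 302 − 233 = 69
largest Fibonacci ≤ 69 is 55; 69 − 55 = 14
largest Fibonacci ≤ 14 is 13; 14 − 13 = 1
largest Fibonacci ≤ 1 is 1; 1 − 1 = 0

233 + 55 + 13 + 1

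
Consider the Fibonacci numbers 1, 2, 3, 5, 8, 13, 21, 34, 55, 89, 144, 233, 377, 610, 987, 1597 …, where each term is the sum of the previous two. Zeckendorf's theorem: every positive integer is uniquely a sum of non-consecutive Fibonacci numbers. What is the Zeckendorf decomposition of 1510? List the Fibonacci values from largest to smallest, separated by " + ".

Greedy algorithm:
largest Fibonacci ≤ 1510 is 987; 1510 − 987 = 523
largest Fibonacci ≤ 523 is 377; 523 − 377 = 146
largest Fibonacci ≤ 146 is 144; 146 − 144 = 2
largest Fibonacci ≤ 2 is 2; 2 − 2 = 0
So 1510 = 987 + 377 + 144 + 2, with no two terms consecutive in the sequence.

987 + 377 + 144 + 2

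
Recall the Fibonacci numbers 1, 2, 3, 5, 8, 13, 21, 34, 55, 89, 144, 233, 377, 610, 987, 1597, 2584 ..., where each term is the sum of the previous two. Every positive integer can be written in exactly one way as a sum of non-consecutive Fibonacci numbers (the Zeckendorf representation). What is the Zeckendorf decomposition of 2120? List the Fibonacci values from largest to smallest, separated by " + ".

1597 + 377 + 144 + 2

subtract 1597 from 2120: 523 remains
subtract 377 from 523: 146 remains
subtract 144 from 146: 2 remains
subtract 2 from 2: 0 remains
So 2120 = 1597 + 377 + 144 + 2, with no two terms consecutive in the sequence.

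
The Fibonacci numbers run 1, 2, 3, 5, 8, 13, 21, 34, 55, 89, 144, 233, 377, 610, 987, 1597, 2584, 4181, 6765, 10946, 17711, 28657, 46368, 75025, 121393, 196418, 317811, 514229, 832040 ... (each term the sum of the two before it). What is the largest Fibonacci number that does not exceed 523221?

514229

514229 ≤ 523221 < 832040, so the largest Fibonacci number not exceeding 523221 is 514229.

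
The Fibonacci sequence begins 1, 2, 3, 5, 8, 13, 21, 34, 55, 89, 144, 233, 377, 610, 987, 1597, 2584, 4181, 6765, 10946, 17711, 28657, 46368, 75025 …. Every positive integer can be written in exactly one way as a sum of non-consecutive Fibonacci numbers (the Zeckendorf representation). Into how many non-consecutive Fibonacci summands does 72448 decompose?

72448 − 46368 = 26080
26080 − 17711 = 8369
8369 − 6765 = 1604
1604 − 1597 = 7
7 − 5 = 2
2 − 2 = 0
72448 = 46368 + 17711 + 6765 + 1597 + 5 + 2, which has 6 terms.

6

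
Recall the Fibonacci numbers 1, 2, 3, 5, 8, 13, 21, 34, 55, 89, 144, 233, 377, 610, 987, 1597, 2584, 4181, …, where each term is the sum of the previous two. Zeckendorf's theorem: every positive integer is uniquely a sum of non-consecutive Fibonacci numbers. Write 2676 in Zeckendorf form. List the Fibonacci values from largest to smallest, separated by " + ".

2584 + 89 + 3

Repeatedly subtract the largest Fibonacci number that fits:
largest Fibonacci ≤ 2676 is 2584; 2676 − 2584 = 92
largest Fibonacci ≤ 92 is 89; 92 − 89 = 3
largest Fibonacci ≤ 3 is 3; 3 − 3 = 0
So 2676 = 2584 + 89 + 3, with no two terms consecutive in the sequence.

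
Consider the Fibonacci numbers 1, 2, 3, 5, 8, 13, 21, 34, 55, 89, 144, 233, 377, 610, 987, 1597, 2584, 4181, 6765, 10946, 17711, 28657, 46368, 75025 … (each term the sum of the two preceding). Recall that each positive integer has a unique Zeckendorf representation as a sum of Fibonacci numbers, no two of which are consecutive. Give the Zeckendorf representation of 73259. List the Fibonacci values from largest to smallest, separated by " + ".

Greedily peel off the largest Fibonacci term at each step:
take 46368 (≤ 73259); 73259 − 46368 = 26891
take 17711 (≤ 26891); 26891 − 17711 = 9180
take 6765 (≤ 9180); 9180 − 6765 = 2415
take 1597 (≤ 2415); 2415 − 1597 = 818
take 610 (≤ 818); 818 − 610 = 208
take 144 (≤ 208); 208 − 144 = 64
take 55 (≤ 64); 64 − 55 = 9
take 8 (≤ 9); 9 − 8 = 1
take 1 (≤ 1); 1 − 1 = 0
So 73259 = 46368 + 17711 + 6765 + 1597 + 610 + 144 + 55 + 8 + 1, with no two terms consecutive in the sequence.

46368 + 17711 + 6765 + 1597 + 610 + 144 + 55 + 8 + 1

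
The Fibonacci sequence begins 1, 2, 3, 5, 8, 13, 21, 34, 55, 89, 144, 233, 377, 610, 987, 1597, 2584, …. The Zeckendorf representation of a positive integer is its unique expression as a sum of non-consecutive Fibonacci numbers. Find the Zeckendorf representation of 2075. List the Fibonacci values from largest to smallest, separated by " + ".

1597 + 377 + 89 + 8 + 3 + 1

Repeatedly subtract the largest Fibonacci number that fits:
largest Fibonacci ≤ 2075 is 1597; 2075 − 1597 = 478
largest Fibonacci ≤ 478 is 377; 478 − 377 = 101
largest Fibonacci ≤ 101 is 89; 101 − 89 = 12
largest Fibonacci ≤ 12 is 8; 12 − 8 = 4
largest Fibonacci ≤ 4 is 3; 4 − 3 = 1
largest Fibonacci ≤ 1 is 1; 1 − 1 = 0
So 2075 = 1597 + 377 + 89 + 8 + 3 + 1, with no two terms consecutive in the sequence.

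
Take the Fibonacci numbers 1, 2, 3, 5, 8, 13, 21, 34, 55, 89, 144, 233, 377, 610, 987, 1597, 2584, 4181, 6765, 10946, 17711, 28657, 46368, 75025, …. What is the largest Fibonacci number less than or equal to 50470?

46368 ≤ 50470 < 75025, so the largest Fibonacci number not exceeding 50470 is 46368.

46368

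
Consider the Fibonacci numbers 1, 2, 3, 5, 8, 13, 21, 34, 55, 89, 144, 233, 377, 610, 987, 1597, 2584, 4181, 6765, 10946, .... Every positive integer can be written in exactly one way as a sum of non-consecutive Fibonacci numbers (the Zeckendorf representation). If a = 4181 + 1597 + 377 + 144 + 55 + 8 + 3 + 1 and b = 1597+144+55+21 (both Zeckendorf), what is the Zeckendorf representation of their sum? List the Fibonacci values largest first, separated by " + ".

The two numbers are 6366 and 1817, so their sum is 8183.
largest Fibonacci ≤ 8183 is 6765; 8183 − 6765 = 1418
largest Fibonacci ≤ 1418 is 987; 1418 − 987 = 431
largest Fibonacci ≤ 431 is 377; 431 − 377 = 54
largest Fibonacci ≤ 54 is 34; 54 − 34 = 20
largest Fibonacci ≤ 20 is 13; 20 − 13 = 7
largest Fibonacci ≤ 7 is 5; 7 − 5 = 2
largest Fibonacci ≤ 2 is 2; 2 − 2 = 0

6765 + 987 + 377 + 34 + 13 + 5 + 2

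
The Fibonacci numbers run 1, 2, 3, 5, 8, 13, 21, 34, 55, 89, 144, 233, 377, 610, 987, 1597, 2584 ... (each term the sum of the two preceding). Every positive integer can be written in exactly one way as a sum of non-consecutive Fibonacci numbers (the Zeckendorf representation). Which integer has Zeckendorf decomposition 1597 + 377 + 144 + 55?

2173

1597 + 377 + 144 + 55 = 2173.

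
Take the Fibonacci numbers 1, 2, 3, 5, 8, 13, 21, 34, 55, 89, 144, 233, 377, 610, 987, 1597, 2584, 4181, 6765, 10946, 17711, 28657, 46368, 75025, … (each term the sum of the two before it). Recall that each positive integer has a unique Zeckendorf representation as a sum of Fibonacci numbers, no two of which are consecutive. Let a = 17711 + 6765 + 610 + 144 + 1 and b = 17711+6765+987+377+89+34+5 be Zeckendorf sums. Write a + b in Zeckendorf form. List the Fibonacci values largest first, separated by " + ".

46368 + 4181 + 610 + 34 + 5 + 1

The two numbers are 25231 and 25968, so their sum is 51199.
largest Fibonacci ≤ 51199 is 46368; 51199 − 46368 = 4831
largest Fibonacci ≤ 4831 is 4181; 4831 − 4181 = 650
largest Fibonacci ≤ 650 is 610; 650 − 610 = 40
largest Fibonacci ≤ 40 is 34; 40 − 34 = 6
largest Fibonacci ≤ 6 is 5; 6 − 5 = 1
largest Fibonacci ≤ 1 is 1; 1 − 1 = 0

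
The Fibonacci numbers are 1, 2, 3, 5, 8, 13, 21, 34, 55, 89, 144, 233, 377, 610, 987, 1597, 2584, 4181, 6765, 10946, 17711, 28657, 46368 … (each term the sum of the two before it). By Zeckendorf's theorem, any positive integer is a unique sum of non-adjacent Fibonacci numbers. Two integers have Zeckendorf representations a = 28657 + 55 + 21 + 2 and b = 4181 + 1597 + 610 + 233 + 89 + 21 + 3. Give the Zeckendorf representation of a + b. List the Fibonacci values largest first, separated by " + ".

The two numbers are 28735 and 6734, so their sum is 35469.
Repeatedly subtract the largest Fibonacci number that fits:
35469: greatest Fibonacci not exceeding it is 28657, leaving 6812
6812: greatest Fibonacci not exceeding it is 6765, leaving 47
47: greatest Fibonacci not exceeding it is 34, leaving 13
13: greatest Fibonacci not exceeding it is 13, leaving 0

28657 + 6765 + 34 + 13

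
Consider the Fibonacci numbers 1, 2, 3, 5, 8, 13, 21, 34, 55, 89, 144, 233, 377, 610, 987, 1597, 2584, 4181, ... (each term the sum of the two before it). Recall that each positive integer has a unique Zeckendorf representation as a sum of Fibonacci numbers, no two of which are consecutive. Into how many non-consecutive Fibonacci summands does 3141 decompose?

5

Greedily peel off the largest Fibonacci term at each step:
take 2584 (≤ 3141); 3141 − 2584 = 557
take 377 (≤ 557); 557 − 377 = 180
take 144 (≤ 180); 180 − 144 = 36
take 34 (≤ 36); 36 − 34 = 2
take 2 (≤ 2); 2 − 2 = 0
3141 = 2584 + 377 + 144 + 34 + 2, which has 5 terms.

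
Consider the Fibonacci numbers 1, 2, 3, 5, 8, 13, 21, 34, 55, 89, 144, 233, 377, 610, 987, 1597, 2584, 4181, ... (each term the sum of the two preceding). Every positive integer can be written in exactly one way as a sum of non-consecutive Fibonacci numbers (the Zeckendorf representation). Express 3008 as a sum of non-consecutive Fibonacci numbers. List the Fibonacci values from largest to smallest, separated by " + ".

2584 + 377 + 34 + 13

Greedy algorithm:
3008: greatest Fibonacci not exceeding it is 2584, leaving 424
424: greatest Fibonacci not exceeding it is 377, leaving 47
47: greatest Fibonacci not exceeding it is 34, leaving 13
13: greatest Fibonacci not exceeding it is 13, leaving 0
So 3008 = 2584 + 377 + 34 + 13, with no two terms consecutive in the sequence.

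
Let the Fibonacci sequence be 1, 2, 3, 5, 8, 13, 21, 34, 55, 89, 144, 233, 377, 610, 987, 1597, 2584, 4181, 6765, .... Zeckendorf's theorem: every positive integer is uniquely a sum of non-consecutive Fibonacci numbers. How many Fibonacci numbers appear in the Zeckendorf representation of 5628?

largest Fibonacci ≤ 5628 is 4181; 5628 − 4181 = 1447
largest Fibonacci ≤ 1447 is 987; 1447 − 987 = 460
largest Fibonacci ≤ 460 is 377; 460 − 377 = 83
largest Fibonacci ≤ 83 is 55; 83 − 55 = 28
largest Fibonacci ≤ 28 is 21; 28 − 21 = 7
largest Fibonacci ≤ 7 is 5; 7 − 5 = 2
largest Fibonacci ≤ 2 is 2; 2 − 2 = 0
5628 = 4181 + 987 + 377 + 55 + 21 + 5 + 2, which has 7 terms.

7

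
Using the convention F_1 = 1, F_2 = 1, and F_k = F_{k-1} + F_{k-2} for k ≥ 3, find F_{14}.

377

Iterating the recurrence up to F_{10} = 55 and F_{9} = 34:
F_{11} = F_{10} + F_{9} = 55 + 34 = 89
F_{12} = F_{11} + F_{10} = 89 + 55 = 144
F_{13} = F_{12} + F_{11} = 144 + 89 = 233
F_{14} = F_{13} + F_{12} = 233 + 144 = 377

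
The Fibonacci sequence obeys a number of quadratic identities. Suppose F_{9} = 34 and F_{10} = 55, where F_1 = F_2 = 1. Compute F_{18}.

2584

By the doubling identity F_{2k} = F_k(2F_{k+1} − F_k): F_{18} = 34·(2·55 − 34) = 34·76 = 2584.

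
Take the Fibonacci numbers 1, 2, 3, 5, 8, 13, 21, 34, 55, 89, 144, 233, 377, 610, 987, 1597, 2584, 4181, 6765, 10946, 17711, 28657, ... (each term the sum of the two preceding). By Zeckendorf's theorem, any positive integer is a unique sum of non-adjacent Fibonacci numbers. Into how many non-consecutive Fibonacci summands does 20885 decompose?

7

Greedily peel off the largest Fibonacci term at each step:
20885: greatest Fibonacci not exceeding it is 17711, leaving 3174
3174: greatest Fibonacci not exceeding it is 2584, leaving 590
590: greatest Fibonacci not exceeding it is 377, leaving 213
213: greatest Fibonacci not exceeding it is 144, leaving 69
69: greatest Fibonacci not exceeding it is 55, leaving 14
14: greatest Fibonacci not exceeding it is 13, leaving 1
1: greatest Fibonacci not exceeding it is 1, leaving 0
20885 = 17711 + 2584 + 377 + 144 + 55 + 13 + 1, which has 7 terms.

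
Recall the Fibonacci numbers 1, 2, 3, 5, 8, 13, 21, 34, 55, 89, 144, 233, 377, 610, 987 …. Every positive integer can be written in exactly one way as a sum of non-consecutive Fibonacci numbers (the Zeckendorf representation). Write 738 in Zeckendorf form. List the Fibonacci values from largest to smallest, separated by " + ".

610 + 89 + 34 + 5

largest Fibonacci ≤ 738 is 610; 738 − 610 = 128
largest Fibonacci ≤ 128 is 89; 128 − 89 = 39
largest Fibonacci ≤ 39 is 34; 39 − 34 = 5
largest Fibonacci ≤ 5 is 5; 5 − 5 = 0
So 738 = 610 + 89 + 34 + 5, with no two terms consecutive in the sequence.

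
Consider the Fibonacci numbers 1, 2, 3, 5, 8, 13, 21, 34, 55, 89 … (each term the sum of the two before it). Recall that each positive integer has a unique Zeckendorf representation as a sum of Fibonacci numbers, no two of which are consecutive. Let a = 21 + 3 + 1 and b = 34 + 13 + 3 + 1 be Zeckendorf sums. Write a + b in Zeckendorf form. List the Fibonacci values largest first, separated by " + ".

The two numbers are 25 and 51, so their sum is 76.
Repeatedly subtract the largest Fibonacci number that fits:
76: greatest Fibonacci not exceeding it is 55, leaving 21
21: greatest Fibonacci not exceeding it is 21, leaving 0

55 + 21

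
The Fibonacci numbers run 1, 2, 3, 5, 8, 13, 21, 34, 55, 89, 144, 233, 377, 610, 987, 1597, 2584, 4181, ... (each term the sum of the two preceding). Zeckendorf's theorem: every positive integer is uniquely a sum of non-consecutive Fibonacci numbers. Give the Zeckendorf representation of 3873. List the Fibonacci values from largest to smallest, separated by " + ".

2584 + 987 + 233 + 55 + 13 + 1

2584 ≤ 3873 < 4181, so take 2584; remainder 1289
987 ≤ 1289 < 1597, so take 987; remainder 302
233 ≤ 302 < 377, so take 233; remainder 69
55 ≤ 69 < 89, so take 55; remainder 14
13 ≤ 14 < 21, so take 13; remainder 1
1 ≤ 1 < 2, so take 1; remainder 0
So 3873 = 2584 + 987 + 233 + 55 + 13 + 1, with no two terms consecutive in the sequence.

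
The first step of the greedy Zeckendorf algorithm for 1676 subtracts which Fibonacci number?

1597 ≤ 1676 < 2584, so the largest Fibonacci number not exceeding 1676 is 1597.

1597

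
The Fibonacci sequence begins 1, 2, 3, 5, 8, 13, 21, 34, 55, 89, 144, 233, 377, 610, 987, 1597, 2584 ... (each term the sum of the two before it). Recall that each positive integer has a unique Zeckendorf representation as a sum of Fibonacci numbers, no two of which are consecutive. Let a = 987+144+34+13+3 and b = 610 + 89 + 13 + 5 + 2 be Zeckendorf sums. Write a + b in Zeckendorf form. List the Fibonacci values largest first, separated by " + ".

1597 + 233 + 55 + 13 + 2

The two numbers are 1181 and 719, so their sum is 1900.
subtract 1597 from 1900: 303 remains
subtract 233 from 303: 70 remains
subtract 55 from 70: 15 remains
subtract 13 from 15: 2 remains
subtract 2 from 2: 0 remains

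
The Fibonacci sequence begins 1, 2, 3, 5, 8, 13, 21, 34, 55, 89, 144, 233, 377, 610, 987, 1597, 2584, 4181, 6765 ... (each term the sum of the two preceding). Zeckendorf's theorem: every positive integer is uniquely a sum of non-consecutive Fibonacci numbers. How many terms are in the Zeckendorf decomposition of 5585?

Greedily peel off the largest Fibonacci term at each step:
largest Fibonacci ≤ 5585 is 4181; 5585 − 4181 = 1404
largest Fibonacci ≤ 1404 is 987; 1404 − 987 = 417
largest Fibonacci ≤ 417 is 377; 417 − 377 = 40
largest Fibonacci ≤ 40 is 34; 40 − 34 = 6
largest Fibonacci ≤ 6 is 5; 6 − 5 = 1
largest Fibonacci ≤ 1 is 1; 1 − 1 = 0
5585 = 4181 + 987 + 377 + 34 + 5 + 1, which has 6 terms.

6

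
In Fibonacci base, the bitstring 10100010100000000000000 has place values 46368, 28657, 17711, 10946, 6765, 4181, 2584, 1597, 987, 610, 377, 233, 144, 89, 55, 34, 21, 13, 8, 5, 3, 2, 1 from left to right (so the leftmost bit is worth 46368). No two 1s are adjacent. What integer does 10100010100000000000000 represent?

67650

Summing the place values of the 1 bits: 46368 + 17711 + 2584 + 987 = 67650.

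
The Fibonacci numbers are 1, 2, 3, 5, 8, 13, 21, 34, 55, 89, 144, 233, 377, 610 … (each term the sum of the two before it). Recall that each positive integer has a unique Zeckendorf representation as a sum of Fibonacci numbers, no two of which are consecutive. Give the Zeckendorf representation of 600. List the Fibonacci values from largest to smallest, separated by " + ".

377 + 144 + 55 + 21 + 3

377 ≤ 600 < 610, so take 377; remainder 223
144 ≤ 223 < 233, so take 144; remainder 79
55 ≤ 79 < 89, so take 55; remainder 24
21 ≤ 24 < 34, so take 21; remainder 3
3 ≤ 3 < 5, so take 3; remainder 0
So 600 = 377 + 144 + 55 + 21 + 3, with no two terms consecutive in the sequence.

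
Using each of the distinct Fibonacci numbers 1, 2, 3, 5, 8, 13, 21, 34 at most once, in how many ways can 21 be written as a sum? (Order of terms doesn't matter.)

21 = 21 = 13+8 = 13+5+3 = 13+5+2+1 — 4 representations.

4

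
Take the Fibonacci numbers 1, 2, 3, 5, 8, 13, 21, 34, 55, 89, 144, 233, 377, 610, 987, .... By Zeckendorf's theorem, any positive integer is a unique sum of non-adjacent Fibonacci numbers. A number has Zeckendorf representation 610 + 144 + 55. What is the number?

809

610 + 144 + 55 = 809.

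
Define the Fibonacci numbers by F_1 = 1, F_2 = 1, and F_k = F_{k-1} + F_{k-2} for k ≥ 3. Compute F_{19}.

Iterating the recurrence up to F_{12} = 144 and F_{11} = 89:
F_{13} = F_{12} + F_{11} = 144 + 89 = 233
F_{14} = F_{13} + F_{12} = 233 + 144 = 377
F_{15} = F_{14} + F_{13} = 377 + 233 = 610
F_{16} = F_{15} + F_{14} = 610 + 377 = 987
F_{17} = F_{16} + F_{15} = 987 + 610 = 1597
F_{18} = F_{17} + F_{16} = 1597 + 987 = 2584
F_{19} = F_{18} + F_{17} = 2584 + 1597 = 4181

4181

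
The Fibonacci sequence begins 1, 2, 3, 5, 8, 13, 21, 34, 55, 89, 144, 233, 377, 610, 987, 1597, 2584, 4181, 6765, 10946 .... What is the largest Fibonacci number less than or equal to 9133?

6765 ≤ 9133 < 10946, so the largest Fibonacci number not exceeding 9133 is 6765.

6765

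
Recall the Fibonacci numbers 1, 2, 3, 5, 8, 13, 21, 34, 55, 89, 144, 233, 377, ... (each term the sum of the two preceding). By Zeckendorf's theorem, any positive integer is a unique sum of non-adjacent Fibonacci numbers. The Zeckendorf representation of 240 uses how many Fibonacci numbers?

Repeatedly subtract the largest Fibonacci number that fits:
233 ≤ 240 < 377, so take 233; remainder 7
5 ≤ 7 < 8, so take 5; remainder 2
2 ≤ 2 < 3, so take 2; remainder 0
240 = 233 + 5 + 2, which has 3 terms.

3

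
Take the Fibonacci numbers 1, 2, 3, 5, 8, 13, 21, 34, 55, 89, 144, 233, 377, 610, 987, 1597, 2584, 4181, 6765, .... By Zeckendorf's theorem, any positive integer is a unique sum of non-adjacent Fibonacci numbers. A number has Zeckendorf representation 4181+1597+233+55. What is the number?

4181+1597+233+55 = 6066.

6066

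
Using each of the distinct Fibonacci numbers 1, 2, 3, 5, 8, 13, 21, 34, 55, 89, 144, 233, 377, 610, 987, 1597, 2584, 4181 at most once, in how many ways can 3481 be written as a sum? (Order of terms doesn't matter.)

Starting from the Zeckendorf form and repeatedly splitting a term F_k into F_{k−1} + F_{k−2} (when neither is already used) reaches every representation.
3481 = 2584+610+233+34+13+5+2 = 2584+610+144+89+34+13+5+2 = 1597+987+610+233+34+13+5+2 = 2584+377+233+144+89+34+13+5+2 = … (2 more), for 6 in all.

6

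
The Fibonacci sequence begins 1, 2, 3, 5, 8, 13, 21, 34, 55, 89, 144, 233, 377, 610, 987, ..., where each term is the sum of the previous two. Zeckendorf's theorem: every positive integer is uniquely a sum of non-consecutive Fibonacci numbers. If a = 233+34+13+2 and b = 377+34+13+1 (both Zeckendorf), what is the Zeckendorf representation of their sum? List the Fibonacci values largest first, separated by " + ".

The two numbers are 282 and 425, so their sum is 707.
take 610 (≤ 707); 707 − 610 = 97
take 89 (≤ 97); 97 − 89 = 8
take 8 (≤ 8); 8 − 8 = 0

610 + 89 + 8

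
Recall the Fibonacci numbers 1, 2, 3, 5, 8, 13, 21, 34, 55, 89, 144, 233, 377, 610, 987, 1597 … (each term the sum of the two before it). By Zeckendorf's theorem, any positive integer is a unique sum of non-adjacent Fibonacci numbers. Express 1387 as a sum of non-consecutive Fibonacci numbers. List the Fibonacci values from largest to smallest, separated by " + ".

1387: greatest Fibonacci not exceeding it is 987, leaving 400
400: greatest Fibonacci not exceeding it is 377, leaving 23
23: greatest Fibonacci not exceeding it is 21, leaving 2
2: greatest Fibonacci not exceeding it is 2, leaving 0
So 1387 = 987 + 377 + 21 + 2, with no two terms consecutive in the sequence.

987 + 377 + 21 + 2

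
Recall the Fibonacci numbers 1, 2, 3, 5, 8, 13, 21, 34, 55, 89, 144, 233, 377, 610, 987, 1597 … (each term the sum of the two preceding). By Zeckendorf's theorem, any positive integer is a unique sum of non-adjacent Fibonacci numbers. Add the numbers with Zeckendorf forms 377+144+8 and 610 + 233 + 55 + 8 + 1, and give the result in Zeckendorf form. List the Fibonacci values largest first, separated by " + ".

987 + 377 + 55 + 13 + 3 + 1

The two numbers are 529 and 907, so their sum is 1436.
Repeatedly subtract the largest Fibonacci number that fits:
take 987 (≤ 1436); 1436 − 987 = 449
take 377 (≤ 449); 449 − 377 = 72
take 55 (≤ 72); 72 − 55 = 17
take 13 (≤ 17); 17 − 13 = 4
take 3 (≤ 4); 4 − 3 = 1
take 1 (≤ 1); 1 − 1 = 0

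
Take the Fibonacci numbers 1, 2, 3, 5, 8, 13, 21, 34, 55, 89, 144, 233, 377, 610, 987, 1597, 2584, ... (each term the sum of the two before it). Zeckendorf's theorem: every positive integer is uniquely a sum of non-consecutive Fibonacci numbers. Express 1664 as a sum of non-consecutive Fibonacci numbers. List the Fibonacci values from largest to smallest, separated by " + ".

Greedily peel off the largest Fibonacci term at each step:
1664 − 1597 = 67
67 − 55 = 12
12 − 8 = 4
4 − 3 = 1
1 − 1 = 0
So 1664 = 1597 + 55 + 8 + 3 + 1, with no two terms consecutive in the sequence.

1597 + 55 + 8 + 3 + 1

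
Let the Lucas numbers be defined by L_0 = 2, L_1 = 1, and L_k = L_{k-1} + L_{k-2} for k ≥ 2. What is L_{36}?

33385282

Iterating the recurrence up to L_{31} = 3010349 and L_{30} = 1860498:
L_{32} = L_{31} + L_{30} = 3010349 + 1860498 = 4870847
L_{33} = L_{32} + L_{31} = 4870847 + 3010349 = 7881196
L_{34} = L_{33} + L_{32} = 7881196 + 4870847 = 12752043
L_{35} = L_{34} + L_{33} = 12752043 + 7881196 = 20633239
L_{36} = L_{35} + L_{34} = 20633239 + 12752043 = 33385282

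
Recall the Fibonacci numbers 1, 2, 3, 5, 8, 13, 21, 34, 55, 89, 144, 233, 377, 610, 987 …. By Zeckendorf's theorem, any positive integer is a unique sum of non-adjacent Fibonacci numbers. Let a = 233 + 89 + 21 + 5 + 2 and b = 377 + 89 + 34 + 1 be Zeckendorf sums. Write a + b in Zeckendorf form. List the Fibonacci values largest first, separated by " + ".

The two numbers are 350 and 501, so their sum is 851.
851: greatest Fibonacci not exceeding it is 610, leaving 241
241: greatest Fibonacci not exceeding it is 233, leaving 8
8: greatest Fibonacci not exceeding it is 8, leaving 0

610 + 233 + 8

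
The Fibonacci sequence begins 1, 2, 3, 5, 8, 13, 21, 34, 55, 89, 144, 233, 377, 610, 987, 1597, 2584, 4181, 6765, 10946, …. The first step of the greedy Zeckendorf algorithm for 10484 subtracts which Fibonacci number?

6765 ≤ 10484 < 10946, so the largest Fibonacci number not exceeding 10484 is 6765.

6765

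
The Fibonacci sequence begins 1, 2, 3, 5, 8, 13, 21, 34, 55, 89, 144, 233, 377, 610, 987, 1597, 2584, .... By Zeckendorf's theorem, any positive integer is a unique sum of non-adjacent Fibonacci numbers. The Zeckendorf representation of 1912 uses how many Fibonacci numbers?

subtract 1597 from 1912: 315 remains
subtract 233 from 315: 82 remains
subtract 55 from 82: 27 remains
subtract 21 from 27: 6 remains
subtract 5 from 6: 1 remains
subtract 1 from 1: 0 remains
1912 = 1597 + 233 + 55 + 21 + 5 + 1, which has 6 terms.

6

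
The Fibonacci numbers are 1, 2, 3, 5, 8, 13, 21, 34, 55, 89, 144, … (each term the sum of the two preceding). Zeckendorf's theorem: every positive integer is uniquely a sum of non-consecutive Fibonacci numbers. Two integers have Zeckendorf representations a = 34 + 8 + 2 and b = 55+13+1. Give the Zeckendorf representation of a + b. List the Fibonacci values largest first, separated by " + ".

The two numbers are 44 and 69, so their sum is 113.
113 − 89 = 24
24 − 21 = 3
3 − 3 = 0

89 + 21 + 3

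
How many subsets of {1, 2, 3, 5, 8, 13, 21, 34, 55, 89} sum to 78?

78 = 55+21+2 = 55+13+8+2 = 55+13+5+3+2 = 34+21+13+8+2 = … (1 more), for 5 in all.

5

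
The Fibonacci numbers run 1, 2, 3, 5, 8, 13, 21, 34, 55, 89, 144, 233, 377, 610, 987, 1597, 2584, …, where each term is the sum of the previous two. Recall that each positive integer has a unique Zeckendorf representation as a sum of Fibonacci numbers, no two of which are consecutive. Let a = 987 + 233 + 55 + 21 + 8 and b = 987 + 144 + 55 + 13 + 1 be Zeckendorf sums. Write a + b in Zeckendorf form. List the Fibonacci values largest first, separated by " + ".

1597 + 610 + 233 + 55 + 8 + 1

The two numbers are 1304 and 1200, so their sum is 2504.
subtract 1597 from 2504: 907 remains
subtract 610 from 907: 297 remains
subtract 233 from 297: 64 remains
subtract 55 from 64: 9 remains
subtract 8 from 9: 1 remains
subtract 1 from 1: 0 remains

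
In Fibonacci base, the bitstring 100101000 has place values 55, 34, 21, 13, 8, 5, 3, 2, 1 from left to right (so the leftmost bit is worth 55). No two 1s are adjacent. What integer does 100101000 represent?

Summing the place values of the 1 bits: 55 + 13 + 5 = 73.

73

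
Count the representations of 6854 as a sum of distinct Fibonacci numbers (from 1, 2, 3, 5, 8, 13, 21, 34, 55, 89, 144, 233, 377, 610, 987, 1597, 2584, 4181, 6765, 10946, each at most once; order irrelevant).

25

Starting from the Zeckendorf form and repeatedly splitting a term F_k into F_{k−1} + F_{k−2} (when neither is already used) reaches every representation.
6854 = 6765+89 = 6765+55+34 = 4181+2584+89 = … (22 more), for 25 in all.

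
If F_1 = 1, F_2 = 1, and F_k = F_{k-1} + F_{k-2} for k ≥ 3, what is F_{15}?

Iterating the recurrence up to F_{7} = 13 and F_{6} = 8:
F_{8} = F_{7} + F_{6} = 13 + 8 = 21
F_{9} = F_{8} + F_{7} = 21 + 13 = 34
F_{10} = F_{9} + F_{8} = 34 + 21 = 55
F_{11} = F_{10} + F_{9} = 55 + 34 = 89
F_{12} = F_{11} + F_{10} = 89 + 55 = 144
F_{13} = F_{12} + F_{11} = 144 + 89 = 233
F_{14} = F_{13} + F_{12} = 233 + 144 = 377
F_{15} = F_{14} + F_{13} = 377 + 233 = 610

610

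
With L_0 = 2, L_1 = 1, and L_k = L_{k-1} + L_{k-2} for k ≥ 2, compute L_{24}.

Iterating the recurrence up to L_{16} = 2207 and L_{15} = 1364:
L_{17} = L_{16} + L_{15} = 2207 + 1364 = 3571
L_{18} = L_{17} + L_{16} = 3571 + 2207 = 5778
L_{19} = L_{18} + L_{17} = 5778 + 3571 = 9349
L_{20} = L_{19} + L_{18} = 9349 + 5778 = 15127
L_{21} = L_{20} + L_{19} = 15127 + 9349 = 24476
L_{22} = L_{21} + L_{20} = 24476 + 15127 = 39603
L_{23} = L_{22} + L_{21} = 39603 + 24476 = 64079
L_{24} = L_{23} + L_{22} = 64079 + 39603 = 103682

103682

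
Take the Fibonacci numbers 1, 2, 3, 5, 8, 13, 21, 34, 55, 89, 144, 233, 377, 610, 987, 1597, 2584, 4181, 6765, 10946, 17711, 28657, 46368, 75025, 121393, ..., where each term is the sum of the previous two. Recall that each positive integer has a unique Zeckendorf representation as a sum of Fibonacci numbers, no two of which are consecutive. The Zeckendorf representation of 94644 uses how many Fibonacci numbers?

7

Repeatedly subtract the largest Fibonacci number that fits:
94644: greatest Fibonacci not exceeding it is 75025, leaving 19619
19619: greatest Fibonacci not exceeding it is 17711, leaving 1908
1908: greatest Fibonacci not exceeding it is 1597, leaving 311
311: greatest Fibonacci not exceeding it is 233, leaving 78
78: greatest Fibonacci not exceeding it is 55, leaving 23
23: greatest Fibonacci not exceeding it is 21, leaving 2
2: greatest Fibonacci not exceeding it is 2, leaving 0
94644 = 75025 + 17711 + 1597 + 233 + 55 + 21 + 2, which has 7 terms.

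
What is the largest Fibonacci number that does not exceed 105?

89 ≤ 105 < 144, so the largest Fibonacci number not exceeding 105 is 89.

89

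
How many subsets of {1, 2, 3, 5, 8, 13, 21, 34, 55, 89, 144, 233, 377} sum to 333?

333 = 233+89+8+3 = 233+89+8+2+1 = 233+55+34+8+3 = … (12 more), for 15 in all.

15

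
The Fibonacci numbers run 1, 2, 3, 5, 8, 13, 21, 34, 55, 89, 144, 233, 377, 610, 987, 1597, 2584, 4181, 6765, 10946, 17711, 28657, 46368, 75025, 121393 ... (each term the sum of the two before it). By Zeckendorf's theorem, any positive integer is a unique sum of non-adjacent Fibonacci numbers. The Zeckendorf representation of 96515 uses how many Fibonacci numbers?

Greedily peel off the largest Fibonacci term at each step:
take 75025 (≤ 96515); 96515 − 75025 = 21490
take 17711 (≤ 21490); 21490 − 17711 = 3779
take 2584 (≤ 3779); 3779 − 2584 = 1195
take 987 (≤ 1195); 1195 − 987 = 208
take 144 (≤ 208); 208 − 144 = 64
take 55 (≤ 64); 64 − 55 = 9
take 8 (≤ 9); 9 − 8 = 1
take 1 (≤ 1); 1 − 1 = 0
96515 = 75025 + 17711 + 2584 + 987 + 144 + 55 + 8 + 1, which has 8 terms.

8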